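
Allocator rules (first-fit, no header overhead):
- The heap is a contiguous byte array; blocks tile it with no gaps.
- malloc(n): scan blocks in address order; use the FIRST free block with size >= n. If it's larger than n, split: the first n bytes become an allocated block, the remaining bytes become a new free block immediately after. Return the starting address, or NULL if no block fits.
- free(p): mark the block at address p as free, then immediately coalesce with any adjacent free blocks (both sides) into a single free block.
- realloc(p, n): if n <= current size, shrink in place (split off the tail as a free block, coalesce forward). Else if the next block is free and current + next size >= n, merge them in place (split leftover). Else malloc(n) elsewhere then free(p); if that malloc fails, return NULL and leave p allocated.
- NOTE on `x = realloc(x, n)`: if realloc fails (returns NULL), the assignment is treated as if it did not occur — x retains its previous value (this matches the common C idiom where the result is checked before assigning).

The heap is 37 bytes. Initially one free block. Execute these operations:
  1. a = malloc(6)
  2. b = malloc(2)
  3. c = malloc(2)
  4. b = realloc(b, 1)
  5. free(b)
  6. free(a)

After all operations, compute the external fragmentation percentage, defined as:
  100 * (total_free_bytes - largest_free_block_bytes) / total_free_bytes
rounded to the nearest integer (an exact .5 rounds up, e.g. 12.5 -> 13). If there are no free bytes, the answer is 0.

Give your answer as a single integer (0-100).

Answer: 23

Derivation:
Op 1: a = malloc(6) -> a = 0; heap: [0-5 ALLOC][6-36 FREE]
Op 2: b = malloc(2) -> b = 6; heap: [0-5 ALLOC][6-7 ALLOC][8-36 FREE]
Op 3: c = malloc(2) -> c = 8; heap: [0-5 ALLOC][6-7 ALLOC][8-9 ALLOC][10-36 FREE]
Op 4: b = realloc(b, 1) -> b = 6; heap: [0-5 ALLOC][6-6 ALLOC][7-7 FREE][8-9 ALLOC][10-36 FREE]
Op 5: free(b) -> (freed b); heap: [0-5 ALLOC][6-7 FREE][8-9 ALLOC][10-36 FREE]
Op 6: free(a) -> (freed a); heap: [0-7 FREE][8-9 ALLOC][10-36 FREE]
Free blocks: [8 27] total_free=35 largest=27 -> 100*(35-27)/35 = 800/35 ≈ 22.857 -> rounds to 23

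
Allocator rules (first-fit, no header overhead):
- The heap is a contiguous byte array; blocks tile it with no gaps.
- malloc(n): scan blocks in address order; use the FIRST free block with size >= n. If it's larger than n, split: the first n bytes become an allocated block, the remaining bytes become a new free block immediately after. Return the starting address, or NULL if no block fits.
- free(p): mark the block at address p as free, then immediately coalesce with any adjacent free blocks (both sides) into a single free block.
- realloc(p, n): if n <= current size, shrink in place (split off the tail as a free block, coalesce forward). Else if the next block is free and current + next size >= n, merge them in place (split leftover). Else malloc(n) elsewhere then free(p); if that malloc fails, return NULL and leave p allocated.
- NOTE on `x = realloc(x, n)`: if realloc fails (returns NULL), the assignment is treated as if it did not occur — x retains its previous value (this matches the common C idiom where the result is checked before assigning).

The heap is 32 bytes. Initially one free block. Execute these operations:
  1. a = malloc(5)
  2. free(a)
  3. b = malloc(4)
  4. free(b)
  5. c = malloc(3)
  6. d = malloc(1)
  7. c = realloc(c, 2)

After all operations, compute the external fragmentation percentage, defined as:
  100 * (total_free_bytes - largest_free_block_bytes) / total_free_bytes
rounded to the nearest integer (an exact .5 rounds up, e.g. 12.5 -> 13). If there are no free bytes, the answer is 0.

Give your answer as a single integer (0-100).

Op 1: a = malloc(5) -> a = 0; heap: [0-4 ALLOC][5-31 FREE]
Op 2: free(a) -> (freed a); heap: [0-31 FREE]
Op 3: b = malloc(4) -> b = 0; heap: [0-3 ALLOC][4-31 FREE]
Op 4: free(b) -> (freed b); heap: [0-31 FREE]
Op 5: c = malloc(3) -> c = 0; heap: [0-2 ALLOC][3-31 FREE]
Op 6: d = malloc(1) -> d = 3; heap: [0-2 ALLOC][3-3 ALLOC][4-31 FREE]
Op 7: c = realloc(c, 2) -> c = 0; heap: [0-1 ALLOC][2-2 FREE][3-3 ALLOC][4-31 FREE]
Free blocks: [1 28] total_free=29 largest=28 -> 100*(29-28)/29 = 100/29 ≈ 3.448 -> rounds to 3

Answer: 3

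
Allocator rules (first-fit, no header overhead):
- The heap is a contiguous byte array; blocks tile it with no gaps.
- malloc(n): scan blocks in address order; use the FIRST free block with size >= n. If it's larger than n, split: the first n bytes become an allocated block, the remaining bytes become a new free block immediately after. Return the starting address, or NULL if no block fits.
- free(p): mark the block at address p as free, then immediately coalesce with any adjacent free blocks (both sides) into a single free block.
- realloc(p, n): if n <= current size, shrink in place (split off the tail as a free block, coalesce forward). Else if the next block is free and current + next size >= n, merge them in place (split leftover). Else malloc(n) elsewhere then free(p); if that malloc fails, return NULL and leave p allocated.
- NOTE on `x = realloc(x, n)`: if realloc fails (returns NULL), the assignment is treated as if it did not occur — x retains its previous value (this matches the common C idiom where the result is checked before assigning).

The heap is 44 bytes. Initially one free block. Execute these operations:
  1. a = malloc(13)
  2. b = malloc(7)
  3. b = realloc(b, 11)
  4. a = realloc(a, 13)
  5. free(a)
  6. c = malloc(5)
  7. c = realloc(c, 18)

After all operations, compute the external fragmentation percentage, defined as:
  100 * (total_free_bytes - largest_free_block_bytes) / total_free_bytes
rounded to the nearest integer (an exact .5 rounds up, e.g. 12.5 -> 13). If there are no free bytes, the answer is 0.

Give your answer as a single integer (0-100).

Op 1: a = malloc(13) -> a = 0; heap: [0-12 ALLOC][13-43 FREE]
Op 2: b = malloc(7) -> b = 13; heap: [0-12 ALLOC][13-19 ALLOC][20-43 FREE]
Op 3: b = realloc(b, 11) -> b = 13; heap: [0-12 ALLOC][13-23 ALLOC][24-43 FREE]
Op 4: a = realloc(a, 13) -> a = 0; heap: [0-12 ALLOC][13-23 ALLOC][24-43 FREE]
Op 5: free(a) -> (freed a); heap: [0-12 FREE][13-23 ALLOC][24-43 FREE]
Op 6: c = malloc(5) -> c = 0; heap: [0-4 ALLOC][5-12 FREE][13-23 ALLOC][24-43 FREE]
Op 7: c = realloc(c, 18) -> c = 24; heap: [0-12 FREE][13-23 ALLOC][24-41 ALLOC][42-43 FREE]
Free blocks: [13 2] total_free=15 largest=13 -> 100*(15-13)/15 = 200/15 ≈ 13.333 -> rounds to 13

Answer: 13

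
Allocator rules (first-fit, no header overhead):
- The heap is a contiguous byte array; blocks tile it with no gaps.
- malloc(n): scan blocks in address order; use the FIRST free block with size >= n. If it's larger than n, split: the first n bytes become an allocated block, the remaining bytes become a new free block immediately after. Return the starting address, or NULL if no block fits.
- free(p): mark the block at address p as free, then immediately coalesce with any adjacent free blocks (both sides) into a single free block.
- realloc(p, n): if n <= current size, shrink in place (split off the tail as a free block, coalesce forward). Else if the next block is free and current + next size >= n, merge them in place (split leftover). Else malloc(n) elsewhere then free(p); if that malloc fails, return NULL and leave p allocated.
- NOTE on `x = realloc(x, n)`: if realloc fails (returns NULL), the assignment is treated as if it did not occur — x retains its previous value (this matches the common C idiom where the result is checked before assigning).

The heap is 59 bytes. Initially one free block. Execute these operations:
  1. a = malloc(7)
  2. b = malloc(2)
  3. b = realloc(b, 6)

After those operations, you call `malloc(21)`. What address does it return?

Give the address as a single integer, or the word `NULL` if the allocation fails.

Answer: 13

Derivation:
Op 1: a = malloc(7) -> a = 0; heap: [0-6 ALLOC][7-58 FREE]
Op 2: b = malloc(2) -> b = 7; heap: [0-6 ALLOC][7-8 ALLOC][9-58 FREE]
Op 3: b = realloc(b, 6) -> b = 7; heap: [0-6 ALLOC][7-12 ALLOC][13-58 FREE]
malloc(21): first-fit scan over [0-6 ALLOC][7-12 ALLOC][13-58 FREE] -> 13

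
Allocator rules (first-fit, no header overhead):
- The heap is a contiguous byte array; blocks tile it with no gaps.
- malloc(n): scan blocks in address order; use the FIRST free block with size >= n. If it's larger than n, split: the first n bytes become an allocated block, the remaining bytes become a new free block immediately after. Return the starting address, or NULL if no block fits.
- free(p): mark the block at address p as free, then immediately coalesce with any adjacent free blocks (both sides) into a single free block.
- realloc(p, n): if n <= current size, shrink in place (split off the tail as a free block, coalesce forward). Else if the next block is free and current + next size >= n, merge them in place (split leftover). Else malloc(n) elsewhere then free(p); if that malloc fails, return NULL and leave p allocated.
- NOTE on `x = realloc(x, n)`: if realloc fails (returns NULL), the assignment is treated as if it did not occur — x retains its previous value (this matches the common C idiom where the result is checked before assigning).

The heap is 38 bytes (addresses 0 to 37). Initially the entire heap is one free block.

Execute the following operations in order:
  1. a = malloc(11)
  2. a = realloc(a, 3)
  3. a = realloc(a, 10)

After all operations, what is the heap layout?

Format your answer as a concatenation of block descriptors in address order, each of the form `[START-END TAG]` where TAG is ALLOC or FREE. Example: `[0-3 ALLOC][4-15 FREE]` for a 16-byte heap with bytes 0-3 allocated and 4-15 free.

Answer: [0-9 ALLOC][10-37 FREE]

Derivation:
Op 1: a = malloc(11) -> a = 0; heap: [0-10 ALLOC][11-37 FREE]
Op 2: a = realloc(a, 3) -> a = 0; heap: [0-2 ALLOC][3-37 FREE]
Op 3: a = realloc(a, 10) -> a = 0; heap: [0-9 ALLOC][10-37 FREE]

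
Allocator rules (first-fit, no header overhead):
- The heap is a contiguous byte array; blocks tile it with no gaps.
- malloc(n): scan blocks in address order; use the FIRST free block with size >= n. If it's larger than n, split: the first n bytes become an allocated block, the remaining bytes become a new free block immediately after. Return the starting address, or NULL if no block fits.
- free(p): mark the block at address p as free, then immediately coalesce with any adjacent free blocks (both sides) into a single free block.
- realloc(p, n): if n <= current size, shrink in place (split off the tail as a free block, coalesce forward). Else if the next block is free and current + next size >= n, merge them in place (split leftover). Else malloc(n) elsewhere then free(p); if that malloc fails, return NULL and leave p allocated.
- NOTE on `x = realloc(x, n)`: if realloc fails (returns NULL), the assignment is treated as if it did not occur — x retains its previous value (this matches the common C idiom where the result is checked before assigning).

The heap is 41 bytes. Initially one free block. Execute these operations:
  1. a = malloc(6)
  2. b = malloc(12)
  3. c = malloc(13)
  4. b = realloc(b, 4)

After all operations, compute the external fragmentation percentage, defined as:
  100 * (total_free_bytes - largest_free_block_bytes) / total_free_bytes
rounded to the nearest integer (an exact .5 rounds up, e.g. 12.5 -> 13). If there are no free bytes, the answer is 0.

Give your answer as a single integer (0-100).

Op 1: a = malloc(6) -> a = 0; heap: [0-5 ALLOC][6-40 FREE]
Op 2: b = malloc(12) -> b = 6; heap: [0-5 ALLOC][6-17 ALLOC][18-40 FREE]
Op 3: c = malloc(13) -> c = 18; heap: [0-5 ALLOC][6-17 ALLOC][18-30 ALLOC][31-40 FREE]
Op 4: b = realloc(b, 4) -> b = 6; heap: [0-5 ALLOC][6-9 ALLOC][10-17 FREE][18-30 ALLOC][31-40 FREE]
Free blocks: [8 10] total_free=18 largest=10 -> 100*(18-10)/18 = 800/18 ≈ 44.444 -> rounds to 44

Answer: 44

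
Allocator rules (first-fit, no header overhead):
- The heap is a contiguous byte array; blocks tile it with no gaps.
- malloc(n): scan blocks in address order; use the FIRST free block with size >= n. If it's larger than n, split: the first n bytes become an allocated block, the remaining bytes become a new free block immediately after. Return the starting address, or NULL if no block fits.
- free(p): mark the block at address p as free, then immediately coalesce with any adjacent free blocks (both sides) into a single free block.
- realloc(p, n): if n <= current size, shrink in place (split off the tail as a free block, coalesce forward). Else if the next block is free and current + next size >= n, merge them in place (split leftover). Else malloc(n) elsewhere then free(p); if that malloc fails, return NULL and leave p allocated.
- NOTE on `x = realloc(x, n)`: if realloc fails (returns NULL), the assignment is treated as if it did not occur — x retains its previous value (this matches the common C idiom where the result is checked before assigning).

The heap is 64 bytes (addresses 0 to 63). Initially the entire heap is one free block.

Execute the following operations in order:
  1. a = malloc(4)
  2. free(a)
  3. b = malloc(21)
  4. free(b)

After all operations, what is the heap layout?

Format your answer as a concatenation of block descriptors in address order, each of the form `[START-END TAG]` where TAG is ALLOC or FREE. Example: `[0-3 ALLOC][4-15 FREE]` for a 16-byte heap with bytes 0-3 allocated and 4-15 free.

Op 1: a = malloc(4) -> a = 0; heap: [0-3 ALLOC][4-63 FREE]
Op 2: free(a) -> (freed a); heap: [0-63 FREE]
Op 3: b = malloc(21) -> b = 0; heap: [0-20 ALLOC][21-63 FREE]
Op 4: free(b) -> (freed b); heap: [0-63 FREE]

Answer: [0-63 FREE]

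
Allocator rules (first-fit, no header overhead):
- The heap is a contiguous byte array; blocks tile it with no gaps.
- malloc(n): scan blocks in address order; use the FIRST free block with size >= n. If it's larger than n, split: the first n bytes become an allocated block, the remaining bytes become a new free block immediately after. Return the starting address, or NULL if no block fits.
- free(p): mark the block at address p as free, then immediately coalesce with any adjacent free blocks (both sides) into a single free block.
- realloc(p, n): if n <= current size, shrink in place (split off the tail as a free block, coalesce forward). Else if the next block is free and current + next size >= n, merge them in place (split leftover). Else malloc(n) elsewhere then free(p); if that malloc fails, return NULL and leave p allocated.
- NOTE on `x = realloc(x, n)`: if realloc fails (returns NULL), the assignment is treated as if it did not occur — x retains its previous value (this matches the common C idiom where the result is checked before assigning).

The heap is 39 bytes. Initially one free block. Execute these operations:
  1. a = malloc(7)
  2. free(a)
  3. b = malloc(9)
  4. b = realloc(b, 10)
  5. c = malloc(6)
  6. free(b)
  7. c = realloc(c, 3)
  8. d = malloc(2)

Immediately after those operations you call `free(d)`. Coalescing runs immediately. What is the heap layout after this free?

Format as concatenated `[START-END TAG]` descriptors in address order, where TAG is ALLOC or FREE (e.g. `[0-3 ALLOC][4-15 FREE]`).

Op 1: a = malloc(7) -> a = 0; heap: [0-6 ALLOC][7-38 FREE]
Op 2: free(a) -> (freed a); heap: [0-38 FREE]
Op 3: b = malloc(9) -> b = 0; heap: [0-8 ALLOC][9-38 FREE]
Op 4: b = realloc(b, 10) -> b = 0; heap: [0-9 ALLOC][10-38 FREE]
Op 5: c = malloc(6) -> c = 10; heap: [0-9 ALLOC][10-15 ALLOC][16-38 FREE]
Op 6: free(b) -> (freed b); heap: [0-9 FREE][10-15 ALLOC][16-38 FREE]
Op 7: c = realloc(c, 3) -> c = 10; heap: [0-9 FREE][10-12 ALLOC][13-38 FREE]
Op 8: d = malloc(2) -> d = 0; heap: [0-1 ALLOC][2-9 FREE][10-12 ALLOC][13-38 FREE]
free(d): d = 0 -> block [0-1 ALLOC]; mark free, coalesce with adjacent free neighbors -> [0-9 FREE][10-12 ALLOC][13-38 FREE]

Answer: [0-9 FREE][10-12 ALLOC][13-38 FREE]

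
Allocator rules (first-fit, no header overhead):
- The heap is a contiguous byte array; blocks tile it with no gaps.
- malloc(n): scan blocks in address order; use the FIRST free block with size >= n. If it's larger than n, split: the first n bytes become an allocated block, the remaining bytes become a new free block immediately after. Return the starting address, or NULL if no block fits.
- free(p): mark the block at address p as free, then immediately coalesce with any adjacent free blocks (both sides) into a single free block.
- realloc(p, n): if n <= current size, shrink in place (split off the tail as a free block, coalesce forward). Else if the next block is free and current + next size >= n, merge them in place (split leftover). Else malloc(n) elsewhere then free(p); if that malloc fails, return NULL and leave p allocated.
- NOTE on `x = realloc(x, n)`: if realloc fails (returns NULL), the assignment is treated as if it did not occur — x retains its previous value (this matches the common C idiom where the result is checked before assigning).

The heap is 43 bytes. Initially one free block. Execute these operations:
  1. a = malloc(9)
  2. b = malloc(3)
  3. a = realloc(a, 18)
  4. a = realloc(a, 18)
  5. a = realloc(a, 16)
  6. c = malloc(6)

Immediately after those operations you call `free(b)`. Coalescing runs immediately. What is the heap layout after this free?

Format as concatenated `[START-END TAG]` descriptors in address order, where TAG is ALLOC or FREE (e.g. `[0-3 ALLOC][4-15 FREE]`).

Op 1: a = malloc(9) -> a = 0; heap: [0-8 ALLOC][9-42 FREE]
Op 2: b = malloc(3) -> b = 9; heap: [0-8 ALLOC][9-11 ALLOC][12-42 FREE]
Op 3: a = realloc(a, 18) -> a = 12; heap: [0-8 FREE][9-11 ALLOC][12-29 ALLOC][30-42 FREE]
Op 4: a = realloc(a, 18) -> a = 12; heap: [0-8 FREE][9-11 ALLOC][12-29 ALLOC][30-42 FREE]
Op 5: a = realloc(a, 16) -> a = 12; heap: [0-8 FREE][9-11 ALLOC][12-27 ALLOC][28-42 FREE]
Op 6: c = malloc(6) -> c = 0; heap: [0-5 ALLOC][6-8 FREE][9-11 ALLOC][12-27 ALLOC][28-42 FREE]
free(b): b = 9 -> block [9-11 ALLOC]; mark free, coalesce with adjacent free neighbors -> [0-5 ALLOC][6-11 FREE][12-27 ALLOC][28-42 FREE]

Answer: [0-5 ALLOC][6-11 FREE][12-27 ALLOC][28-42 FREE]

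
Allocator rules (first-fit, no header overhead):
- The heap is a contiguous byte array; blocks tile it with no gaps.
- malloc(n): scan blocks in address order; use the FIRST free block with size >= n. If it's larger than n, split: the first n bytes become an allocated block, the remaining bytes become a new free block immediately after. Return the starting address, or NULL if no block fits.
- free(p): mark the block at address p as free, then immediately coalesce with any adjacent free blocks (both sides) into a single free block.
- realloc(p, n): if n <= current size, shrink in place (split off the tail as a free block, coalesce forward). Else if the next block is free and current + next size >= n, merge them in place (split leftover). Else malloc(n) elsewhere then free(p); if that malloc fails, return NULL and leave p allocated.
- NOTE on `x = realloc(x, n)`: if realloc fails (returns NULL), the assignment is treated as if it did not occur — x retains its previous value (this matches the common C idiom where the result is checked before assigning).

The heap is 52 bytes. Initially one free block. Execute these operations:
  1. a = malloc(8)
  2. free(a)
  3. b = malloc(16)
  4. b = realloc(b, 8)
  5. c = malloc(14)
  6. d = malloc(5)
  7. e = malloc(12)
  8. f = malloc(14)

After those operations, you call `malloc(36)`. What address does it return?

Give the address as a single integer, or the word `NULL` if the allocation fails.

Op 1: a = malloc(8) -> a = 0; heap: [0-7 ALLOC][8-51 FREE]
Op 2: free(a) -> (freed a); heap: [0-51 FREE]
Op 3: b = malloc(16) -> b = 0; heap: [0-15 ALLOC][16-51 FREE]
Op 4: b = realloc(b, 8) -> b = 0; heap: [0-7 ALLOC][8-51 FREE]
Op 5: c = malloc(14) -> c = 8; heap: [0-7 ALLOC][8-21 ALLOC][22-51 FREE]
Op 6: d = malloc(5) -> d = 22; heap: [0-7 ALLOC][8-21 ALLOC][22-26 ALLOC][27-51 FREE]
Op 7: e = malloc(12) -> e = 27; heap: [0-7 ALLOC][8-21 ALLOC][22-26 ALLOC][27-38 ALLOC][39-51 FREE]
Op 8: f = malloc(14) -> f = NULL; heap: [0-7 ALLOC][8-21 ALLOC][22-26 ALLOC][27-38 ALLOC][39-51 FREE]
malloc(36): first-fit scan over [0-7 ALLOC][8-21 ALLOC][22-26 ALLOC][27-38 ALLOC][39-51 FREE] -> NULL

Answer: NULL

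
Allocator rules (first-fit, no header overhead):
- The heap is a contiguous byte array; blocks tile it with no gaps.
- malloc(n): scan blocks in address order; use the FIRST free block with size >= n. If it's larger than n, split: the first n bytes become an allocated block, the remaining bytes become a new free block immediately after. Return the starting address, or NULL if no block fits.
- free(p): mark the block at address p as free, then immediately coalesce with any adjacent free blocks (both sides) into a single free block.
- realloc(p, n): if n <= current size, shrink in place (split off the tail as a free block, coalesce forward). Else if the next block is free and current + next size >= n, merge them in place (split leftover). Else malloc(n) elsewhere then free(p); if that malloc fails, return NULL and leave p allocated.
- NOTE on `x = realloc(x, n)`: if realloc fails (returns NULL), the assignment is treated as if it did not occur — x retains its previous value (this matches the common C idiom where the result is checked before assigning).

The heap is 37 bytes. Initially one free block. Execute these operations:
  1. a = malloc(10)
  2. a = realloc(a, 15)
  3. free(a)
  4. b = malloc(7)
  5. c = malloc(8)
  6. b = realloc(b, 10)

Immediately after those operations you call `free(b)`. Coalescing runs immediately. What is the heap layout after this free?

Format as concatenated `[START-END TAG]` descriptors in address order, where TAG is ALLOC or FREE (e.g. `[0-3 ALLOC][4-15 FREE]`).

Op 1: a = malloc(10) -> a = 0; heap: [0-9 ALLOC][10-36 FREE]
Op 2: a = realloc(a, 15) -> a = 0; heap: [0-14 ALLOC][15-36 FREE]
Op 3: free(a) -> (freed a); heap: [0-36 FREE]
Op 4: b = malloc(7) -> b = 0; heap: [0-6 ALLOC][7-36 FREE]
Op 5: c = malloc(8) -> c = 7; heap: [0-6 ALLOC][7-14 ALLOC][15-36 FREE]
Op 6: b = realloc(b, 10) -> b = 15; heap: [0-6 FREE][7-14 ALLOC][15-24 ALLOC][25-36 FREE]
free(b): b = 15 -> block [15-24 ALLOC]; mark free, coalesce with adjacent free neighbors -> [0-6 FREE][7-14 ALLOC][15-36 FREE]

Answer: [0-6 FREE][7-14 ALLOC][15-36 FREE]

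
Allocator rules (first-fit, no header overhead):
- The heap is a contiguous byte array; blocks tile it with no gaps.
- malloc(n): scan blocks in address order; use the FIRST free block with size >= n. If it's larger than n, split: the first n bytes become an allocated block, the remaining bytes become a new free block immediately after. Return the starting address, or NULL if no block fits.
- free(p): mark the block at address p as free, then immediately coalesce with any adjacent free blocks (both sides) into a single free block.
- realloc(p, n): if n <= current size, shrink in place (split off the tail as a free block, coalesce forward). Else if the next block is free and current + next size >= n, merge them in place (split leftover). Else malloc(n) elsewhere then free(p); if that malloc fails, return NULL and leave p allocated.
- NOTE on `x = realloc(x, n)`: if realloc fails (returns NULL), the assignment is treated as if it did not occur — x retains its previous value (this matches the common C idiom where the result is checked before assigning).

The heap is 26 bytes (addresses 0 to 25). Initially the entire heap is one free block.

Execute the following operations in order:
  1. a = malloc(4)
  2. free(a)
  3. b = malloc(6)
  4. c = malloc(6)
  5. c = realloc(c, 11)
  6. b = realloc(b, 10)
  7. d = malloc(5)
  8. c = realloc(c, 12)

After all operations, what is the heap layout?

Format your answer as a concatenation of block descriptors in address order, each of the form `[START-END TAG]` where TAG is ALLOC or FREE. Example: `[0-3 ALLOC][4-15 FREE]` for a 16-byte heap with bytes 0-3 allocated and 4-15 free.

Answer: [0-5 ALLOC][6-16 ALLOC][17-21 ALLOC][22-25 FREE]

Derivation:
Op 1: a = malloc(4) -> a = 0; heap: [0-3 ALLOC][4-25 FREE]
Op 2: free(a) -> (freed a); heap: [0-25 FREE]
Op 3: b = malloc(6) -> b = 0; heap: [0-5 ALLOC][6-25 FREE]
Op 4: c = malloc(6) -> c = 6; heap: [0-5 ALLOC][6-11 ALLOC][12-25 FREE]
Op 5: c = realloc(c, 11) -> c = 6; heap: [0-5 ALLOC][6-16 ALLOC][17-25 FREE]
Op 6: b = realloc(b, 10) -> NULL (b unchanged); heap: [0-5 ALLOC][6-16 ALLOC][17-25 FREE]
Op 7: d = malloc(5) -> d = 17; heap: [0-5 ALLOC][6-16 ALLOC][17-21 ALLOC][22-25 FREE]
Op 8: c = realloc(c, 12) -> NULL (c unchanged); heap: [0-5 ALLOC][6-16 ALLOC][17-21 ALLOC][22-25 FREE]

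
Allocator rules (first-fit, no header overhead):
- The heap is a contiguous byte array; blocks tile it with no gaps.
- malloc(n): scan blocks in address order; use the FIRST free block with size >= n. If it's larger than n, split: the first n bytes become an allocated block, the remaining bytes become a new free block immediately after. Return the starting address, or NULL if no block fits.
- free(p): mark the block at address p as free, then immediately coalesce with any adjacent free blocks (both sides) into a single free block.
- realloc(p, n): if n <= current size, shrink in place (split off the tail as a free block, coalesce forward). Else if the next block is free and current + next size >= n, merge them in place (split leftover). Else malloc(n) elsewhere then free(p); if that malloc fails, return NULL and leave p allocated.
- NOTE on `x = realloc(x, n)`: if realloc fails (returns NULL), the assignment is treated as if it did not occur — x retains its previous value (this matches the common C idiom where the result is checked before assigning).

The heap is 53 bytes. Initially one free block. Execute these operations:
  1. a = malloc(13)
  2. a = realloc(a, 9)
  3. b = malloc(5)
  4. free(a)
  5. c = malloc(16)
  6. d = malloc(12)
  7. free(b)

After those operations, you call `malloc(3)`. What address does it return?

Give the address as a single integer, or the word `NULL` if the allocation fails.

Op 1: a = malloc(13) -> a = 0; heap: [0-12 ALLOC][13-52 FREE]
Op 2: a = realloc(a, 9) -> a = 0; heap: [0-8 ALLOC][9-52 FREE]
Op 3: b = malloc(5) -> b = 9; heap: [0-8 ALLOC][9-13 ALLOC][14-52 FREE]
Op 4: free(a) -> (freed a); heap: [0-8 FREE][9-13 ALLOC][14-52 FREE]
Op 5: c = malloc(16) -> c = 14; heap: [0-8 FREE][9-13 ALLOC][14-29 ALLOC][30-52 FREE]
Op 6: d = malloc(12) -> d = 30; heap: [0-8 FREE][9-13 ALLOC][14-29 ALLOC][30-41 ALLOC][42-52 FREE]
Op 7: free(b) -> (freed b); heap: [0-13 FREE][14-29 ALLOC][30-41 ALLOC][42-52 FREE]
malloc(3): first-fit scan over [0-13 FREE][14-29 ALLOC][30-41 ALLOC][42-52 FREE] -> 0

Answer: 0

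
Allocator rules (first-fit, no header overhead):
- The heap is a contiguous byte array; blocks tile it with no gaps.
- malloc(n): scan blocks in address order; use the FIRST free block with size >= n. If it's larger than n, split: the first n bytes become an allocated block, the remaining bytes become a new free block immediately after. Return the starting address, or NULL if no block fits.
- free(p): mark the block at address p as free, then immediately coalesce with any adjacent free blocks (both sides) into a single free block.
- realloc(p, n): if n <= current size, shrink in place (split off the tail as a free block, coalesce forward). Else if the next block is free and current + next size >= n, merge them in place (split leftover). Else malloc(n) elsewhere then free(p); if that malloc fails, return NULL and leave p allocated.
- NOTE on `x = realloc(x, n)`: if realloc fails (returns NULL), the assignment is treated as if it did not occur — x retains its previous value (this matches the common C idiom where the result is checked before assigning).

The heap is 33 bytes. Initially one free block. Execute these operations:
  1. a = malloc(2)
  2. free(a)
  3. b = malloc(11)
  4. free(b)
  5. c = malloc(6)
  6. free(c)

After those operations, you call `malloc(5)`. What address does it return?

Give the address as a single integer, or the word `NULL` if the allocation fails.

Answer: 0

Derivation:
Op 1: a = malloc(2) -> a = 0; heap: [0-1 ALLOC][2-32 FREE]
Op 2: free(a) -> (freed a); heap: [0-32 FREE]
Op 3: b = malloc(11) -> b = 0; heap: [0-10 ALLOC][11-32 FREE]
Op 4: free(b) -> (freed b); heap: [0-32 FREE]
Op 5: c = malloc(6) -> c = 0; heap: [0-5 ALLOC][6-32 FREE]
Op 6: free(c) -> (freed c); heap: [0-32 FREE]
malloc(5): first-fit scan over [0-32 FREE] -> 0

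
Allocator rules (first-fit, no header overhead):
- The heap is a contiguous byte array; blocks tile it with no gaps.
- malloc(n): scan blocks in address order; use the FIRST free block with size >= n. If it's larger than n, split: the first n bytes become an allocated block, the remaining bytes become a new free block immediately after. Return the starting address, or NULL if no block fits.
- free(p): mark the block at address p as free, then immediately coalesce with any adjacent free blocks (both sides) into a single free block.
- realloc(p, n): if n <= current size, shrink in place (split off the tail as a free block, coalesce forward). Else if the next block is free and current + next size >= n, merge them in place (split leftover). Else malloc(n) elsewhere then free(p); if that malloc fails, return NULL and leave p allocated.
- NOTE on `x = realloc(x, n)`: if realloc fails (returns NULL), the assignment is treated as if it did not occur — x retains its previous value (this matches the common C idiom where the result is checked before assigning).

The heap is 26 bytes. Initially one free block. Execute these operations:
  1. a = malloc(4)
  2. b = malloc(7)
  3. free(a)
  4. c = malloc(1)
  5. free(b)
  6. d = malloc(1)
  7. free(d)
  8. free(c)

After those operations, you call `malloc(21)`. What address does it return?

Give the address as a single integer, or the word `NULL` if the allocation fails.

Op 1: a = malloc(4) -> a = 0; heap: [0-3 ALLOC][4-25 FREE]
Op 2: b = malloc(7) -> b = 4; heap: [0-3 ALLOC][4-10 ALLOC][11-25 FREE]
Op 3: free(a) -> (freed a); heap: [0-3 FREE][4-10 ALLOC][11-25 FREE]
Op 4: c = malloc(1) -> c = 0; heap: [0-0 ALLOC][1-3 FREE][4-10 ALLOC][11-25 FREE]
Op 5: free(b) -> (freed b); heap: [0-0 ALLOC][1-25 FREE]
Op 6: d = malloc(1) -> d = 1; heap: [0-0 ALLOC][1-1 ALLOC][2-25 FREE]
Op 7: free(d) -> (freed d); heap: [0-0 ALLOC][1-25 FREE]
Op 8: free(c) -> (freed c); heap: [0-25 FREE]
malloc(21): first-fit scan over [0-25 FREE] -> 0

Answer: 0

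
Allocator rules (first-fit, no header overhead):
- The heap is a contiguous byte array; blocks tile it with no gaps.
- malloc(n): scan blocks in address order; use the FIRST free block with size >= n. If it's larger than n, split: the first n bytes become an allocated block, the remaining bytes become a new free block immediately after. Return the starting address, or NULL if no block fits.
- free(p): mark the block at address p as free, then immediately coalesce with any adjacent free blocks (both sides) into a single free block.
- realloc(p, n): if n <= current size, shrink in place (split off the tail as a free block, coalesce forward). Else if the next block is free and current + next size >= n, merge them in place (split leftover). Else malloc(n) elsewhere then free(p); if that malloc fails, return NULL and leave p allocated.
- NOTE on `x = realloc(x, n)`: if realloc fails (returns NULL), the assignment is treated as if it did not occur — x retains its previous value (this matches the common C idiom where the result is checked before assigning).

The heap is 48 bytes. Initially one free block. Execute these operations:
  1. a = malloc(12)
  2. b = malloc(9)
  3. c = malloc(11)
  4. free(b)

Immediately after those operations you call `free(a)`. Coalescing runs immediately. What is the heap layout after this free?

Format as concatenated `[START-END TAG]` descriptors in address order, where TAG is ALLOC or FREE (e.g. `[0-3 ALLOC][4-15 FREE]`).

Answer: [0-20 FREE][21-31 ALLOC][32-47 FREE]

Derivation:
Op 1: a = malloc(12) -> a = 0; heap: [0-11 ALLOC][12-47 FREE]
Op 2: b = malloc(9) -> b = 12; heap: [0-11 ALLOC][12-20 ALLOC][21-47 FREE]
Op 3: c = malloc(11) -> c = 21; heap: [0-11 ALLOC][12-20 ALLOC][21-31 ALLOC][32-47 FREE]
Op 4: free(b) -> (freed b); heap: [0-11 ALLOC][12-20 FREE][21-31 ALLOC][32-47 FREE]
free(a): a = 0 -> block [0-11 ALLOC]; mark free, coalesce with adjacent free neighbors -> [0-20 FREE][21-31 ALLOC][32-47 FREE]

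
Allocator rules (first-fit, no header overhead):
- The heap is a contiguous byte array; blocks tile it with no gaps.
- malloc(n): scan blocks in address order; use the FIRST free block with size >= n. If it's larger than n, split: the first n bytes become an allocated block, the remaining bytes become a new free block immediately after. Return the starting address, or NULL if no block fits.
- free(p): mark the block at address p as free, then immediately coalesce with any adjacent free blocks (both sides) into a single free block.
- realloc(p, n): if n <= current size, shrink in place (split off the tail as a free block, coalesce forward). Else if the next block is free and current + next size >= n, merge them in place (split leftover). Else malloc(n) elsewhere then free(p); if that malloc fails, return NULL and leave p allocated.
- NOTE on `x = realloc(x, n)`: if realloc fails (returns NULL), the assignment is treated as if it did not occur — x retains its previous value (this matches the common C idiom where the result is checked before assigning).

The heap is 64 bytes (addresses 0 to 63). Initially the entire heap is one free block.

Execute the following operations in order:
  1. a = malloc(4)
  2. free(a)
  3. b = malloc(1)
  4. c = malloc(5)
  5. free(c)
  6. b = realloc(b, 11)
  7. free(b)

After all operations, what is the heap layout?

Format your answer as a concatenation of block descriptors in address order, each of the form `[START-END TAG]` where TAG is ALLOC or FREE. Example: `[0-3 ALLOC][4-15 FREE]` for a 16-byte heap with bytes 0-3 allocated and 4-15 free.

Answer: [0-63 FREE]

Derivation:
Op 1: a = malloc(4) -> a = 0; heap: [0-3 ALLOC][4-63 FREE]
Op 2: free(a) -> (freed a); heap: [0-63 FREE]
Op 3: b = malloc(1) -> b = 0; heap: [0-0 ALLOC][1-63 FREE]
Op 4: c = malloc(5) -> c = 1; heap: [0-0 ALLOC][1-5 ALLOC][6-63 FREE]
Op 5: free(c) -> (freed c); heap: [0-0 ALLOC][1-63 FREE]
Op 6: b = realloc(b, 11) -> b = 0; heap: [0-10 ALLOC][11-63 FREE]
Op 7: free(b) -> (freed b); heap: [0-63 FREE]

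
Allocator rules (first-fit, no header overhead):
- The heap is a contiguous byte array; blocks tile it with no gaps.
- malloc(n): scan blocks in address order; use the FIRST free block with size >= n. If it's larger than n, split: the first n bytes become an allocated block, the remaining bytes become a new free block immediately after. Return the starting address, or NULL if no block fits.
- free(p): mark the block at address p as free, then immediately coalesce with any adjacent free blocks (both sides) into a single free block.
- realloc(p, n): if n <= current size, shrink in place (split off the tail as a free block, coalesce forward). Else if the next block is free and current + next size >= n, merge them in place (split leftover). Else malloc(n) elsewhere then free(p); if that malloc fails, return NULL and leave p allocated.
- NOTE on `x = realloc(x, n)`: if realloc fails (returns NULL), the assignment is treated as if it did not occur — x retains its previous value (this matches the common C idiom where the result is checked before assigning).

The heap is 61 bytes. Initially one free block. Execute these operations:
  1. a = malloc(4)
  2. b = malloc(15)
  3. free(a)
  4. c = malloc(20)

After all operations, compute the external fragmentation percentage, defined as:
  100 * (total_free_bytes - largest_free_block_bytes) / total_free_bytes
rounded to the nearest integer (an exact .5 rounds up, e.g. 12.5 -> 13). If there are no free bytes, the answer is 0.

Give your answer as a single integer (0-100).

Answer: 15

Derivation:
Op 1: a = malloc(4) -> a = 0; heap: [0-3 ALLOC][4-60 FREE]
Op 2: b = malloc(15) -> b = 4; heap: [0-3 ALLOC][4-18 ALLOC][19-60 FREE]
Op 3: free(a) -> (freed a); heap: [0-3 FREE][4-18 ALLOC][19-60 FREE]
Op 4: c = malloc(20) -> c = 19; heap: [0-3 FREE][4-18 ALLOC][19-38 ALLOC][39-60 FREE]
Free blocks: [4 22] total_free=26 largest=22 -> 100*(26-22)/26 = 400/26 ≈ 15.385 -> rounds to 15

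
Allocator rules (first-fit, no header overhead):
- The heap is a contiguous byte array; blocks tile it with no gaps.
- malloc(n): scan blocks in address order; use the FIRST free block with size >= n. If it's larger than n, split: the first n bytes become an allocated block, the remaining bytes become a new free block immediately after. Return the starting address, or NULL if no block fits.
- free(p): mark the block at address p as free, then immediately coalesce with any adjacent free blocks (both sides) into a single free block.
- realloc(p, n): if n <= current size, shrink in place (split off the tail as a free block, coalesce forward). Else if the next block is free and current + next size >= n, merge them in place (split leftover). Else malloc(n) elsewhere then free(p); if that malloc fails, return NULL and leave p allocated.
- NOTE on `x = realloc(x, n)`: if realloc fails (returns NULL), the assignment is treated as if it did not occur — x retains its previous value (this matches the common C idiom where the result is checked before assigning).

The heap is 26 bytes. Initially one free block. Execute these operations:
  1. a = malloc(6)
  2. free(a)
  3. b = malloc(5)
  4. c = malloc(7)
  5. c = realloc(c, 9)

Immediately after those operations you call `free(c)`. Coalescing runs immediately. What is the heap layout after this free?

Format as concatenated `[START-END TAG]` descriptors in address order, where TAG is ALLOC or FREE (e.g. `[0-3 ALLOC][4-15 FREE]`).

Op 1: a = malloc(6) -> a = 0; heap: [0-5 ALLOC][6-25 FREE]
Op 2: free(a) -> (freed a); heap: [0-25 FREE]
Op 3: b = malloc(5) -> b = 0; heap: [0-4 ALLOC][5-25 FREE]
Op 4: c = malloc(7) -> c = 5; heap: [0-4 ALLOC][5-11 ALLOC][12-25 FREE]
Op 5: c = realloc(c, 9) -> c = 5; heap: [0-4 ALLOC][5-13 ALLOC][14-25 FREE]
free(c): c = 5 -> block [5-13 ALLOC]; mark free, coalesce with adjacent free neighbors -> [0-4 ALLOC][5-25 FREE]

Answer: [0-4 ALLOC][5-25 FREE]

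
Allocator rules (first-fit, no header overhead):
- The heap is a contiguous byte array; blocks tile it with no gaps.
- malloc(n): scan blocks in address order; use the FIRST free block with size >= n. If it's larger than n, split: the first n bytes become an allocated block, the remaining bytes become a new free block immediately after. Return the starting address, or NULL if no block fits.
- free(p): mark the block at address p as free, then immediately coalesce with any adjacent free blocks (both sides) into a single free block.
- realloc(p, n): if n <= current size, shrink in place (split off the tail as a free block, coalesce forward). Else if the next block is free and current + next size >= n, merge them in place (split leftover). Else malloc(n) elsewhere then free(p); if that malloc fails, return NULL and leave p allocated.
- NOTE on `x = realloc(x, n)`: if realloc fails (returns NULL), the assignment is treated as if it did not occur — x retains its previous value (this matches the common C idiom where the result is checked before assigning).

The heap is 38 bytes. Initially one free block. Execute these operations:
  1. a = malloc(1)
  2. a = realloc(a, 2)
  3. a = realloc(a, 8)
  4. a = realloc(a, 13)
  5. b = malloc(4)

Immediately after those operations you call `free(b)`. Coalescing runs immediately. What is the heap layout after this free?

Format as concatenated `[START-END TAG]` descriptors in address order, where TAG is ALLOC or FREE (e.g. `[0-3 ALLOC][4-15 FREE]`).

Answer: [0-12 ALLOC][13-37 FREE]

Derivation:
Op 1: a = malloc(1) -> a = 0; heap: [0-0 ALLOC][1-37 FREE]
Op 2: a = realloc(a, 2) -> a = 0; heap: [0-1 ALLOC][2-37 FREE]
Op 3: a = realloc(a, 8) -> a = 0; heap: [0-7 ALLOC][8-37 FREE]
Op 4: a = realloc(a, 13) -> a = 0; heap: [0-12 ALLOC][13-37 FREE]
Op 5: b = malloc(4) -> b = 13; heap: [0-12 ALLOC][13-16 ALLOC][17-37 FREE]
free(b): b = 13 -> block [13-16 ALLOC]; mark free, coalesce with adjacent free neighbors -> [0-12 ALLOC][13-37 FREE]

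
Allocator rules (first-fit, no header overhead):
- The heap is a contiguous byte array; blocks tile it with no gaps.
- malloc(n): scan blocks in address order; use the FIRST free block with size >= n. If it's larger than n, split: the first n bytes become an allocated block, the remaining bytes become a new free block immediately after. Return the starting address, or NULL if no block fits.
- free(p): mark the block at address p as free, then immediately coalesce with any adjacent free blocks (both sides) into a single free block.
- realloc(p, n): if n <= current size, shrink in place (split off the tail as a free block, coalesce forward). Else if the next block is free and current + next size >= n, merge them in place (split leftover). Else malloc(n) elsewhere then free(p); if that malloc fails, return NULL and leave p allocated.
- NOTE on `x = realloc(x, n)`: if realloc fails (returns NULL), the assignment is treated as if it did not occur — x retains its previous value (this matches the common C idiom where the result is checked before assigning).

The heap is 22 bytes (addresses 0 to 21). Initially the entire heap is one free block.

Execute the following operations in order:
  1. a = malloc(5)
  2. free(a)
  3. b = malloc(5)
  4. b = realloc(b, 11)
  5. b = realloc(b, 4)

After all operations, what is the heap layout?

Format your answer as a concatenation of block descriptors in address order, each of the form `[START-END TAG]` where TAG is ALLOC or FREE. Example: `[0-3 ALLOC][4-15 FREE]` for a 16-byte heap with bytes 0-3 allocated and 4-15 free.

Op 1: a = malloc(5) -> a = 0; heap: [0-4 ALLOC][5-21 FREE]
Op 2: free(a) -> (freed a); heap: [0-21 FREE]
Op 3: b = malloc(5) -> b = 0; heap: [0-4 ALLOC][5-21 FREE]
Op 4: b = realloc(b, 11) -> b = 0; heap: [0-10 ALLOC][11-21 FREE]
Op 5: b = realloc(b, 4) -> b = 0; heap: [0-3 ALLOC][4-21 FREE]

Answer: [0-3 ALLOC][4-21 FREE]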